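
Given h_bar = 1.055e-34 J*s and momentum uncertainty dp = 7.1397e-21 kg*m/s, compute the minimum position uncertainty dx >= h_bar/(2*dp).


dx = h_bar / (2 * dp)
= 1.055e-34 / (2 * 7.1397e-21)
= 1.055e-34 / 1.4279e-20
= 7.3883e-15 m

7.3883e-15


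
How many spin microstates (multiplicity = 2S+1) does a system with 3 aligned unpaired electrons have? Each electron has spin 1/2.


Total spin S = N * (1/2) = 3 * 0.5 = 1.5
Spin multiplicity = 2S + 1
= 2 * 1.5 + 1
= 4

4


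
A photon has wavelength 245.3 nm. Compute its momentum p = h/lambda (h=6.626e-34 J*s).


p = h / lambda
= 6.626e-34 / (245.3e-9)
= 6.626e-34 / 2.4530e-07
= 2.7012e-27 kg*m/s

2.7012e-27


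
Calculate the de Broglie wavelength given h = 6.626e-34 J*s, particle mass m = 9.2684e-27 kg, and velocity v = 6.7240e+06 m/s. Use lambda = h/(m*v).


lambda = h / (m * v)
= 6.626e-34 / (9.2684e-27 * 6.7240e+06)
= 6.626e-34 / 6.2321e-20
= 1.0632e-14 m

1.0632e-14


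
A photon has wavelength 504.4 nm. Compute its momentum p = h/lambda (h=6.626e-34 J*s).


p = h / lambda
= 6.626e-34 / (504.4e-9)
= 6.626e-34 / 5.0440e-07
= 1.3136e-27 kg*m/s

1.3136e-27


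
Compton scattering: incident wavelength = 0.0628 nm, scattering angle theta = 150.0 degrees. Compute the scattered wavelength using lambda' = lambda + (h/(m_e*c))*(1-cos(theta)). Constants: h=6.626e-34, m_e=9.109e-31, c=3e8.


Compton wavelength: h/(m_e*c) = 2.4247e-12 m
d_lambda = 2.4247e-12 * (1 - cos(150.0 deg))
= 2.4247e-12 * 1.866025
= 4.5246e-12 m = 0.004525 nm
lambda' = 0.0628 + 0.004525
= 0.067325 nm

0.067325


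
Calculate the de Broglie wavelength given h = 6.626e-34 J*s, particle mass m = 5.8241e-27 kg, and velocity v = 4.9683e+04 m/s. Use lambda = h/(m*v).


lambda = h / (m * v)
= 6.626e-34 / (5.8241e-27 * 4.9683e+04)
= 6.626e-34 / 2.8936e-22
= 2.2899e-12 m

2.2899e-12


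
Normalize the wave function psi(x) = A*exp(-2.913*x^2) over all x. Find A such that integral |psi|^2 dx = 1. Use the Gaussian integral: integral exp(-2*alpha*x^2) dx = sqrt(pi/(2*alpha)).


integral |psi|^2 dx = A^2 * sqrt(pi/(2*alpha)) = 1
A^2 = sqrt(2*alpha/pi)
= sqrt(2 * 2.913 / pi)
= 1.361791
A = sqrt(1.361791)
= 1.167

1.167


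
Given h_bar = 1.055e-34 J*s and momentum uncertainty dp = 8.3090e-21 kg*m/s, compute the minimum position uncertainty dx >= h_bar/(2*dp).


dx = h_bar / (2 * dp)
= 1.055e-34 / (2 * 8.3090e-21)
= 1.055e-34 / 1.6618e-20
= 6.3485e-15 m

6.3485e-15


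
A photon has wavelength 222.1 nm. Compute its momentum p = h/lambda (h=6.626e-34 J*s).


p = h / lambda
= 6.626e-34 / (222.1e-9)
= 6.626e-34 / 2.2210e-07
= 2.9833e-27 kg*m/s

2.9833e-27


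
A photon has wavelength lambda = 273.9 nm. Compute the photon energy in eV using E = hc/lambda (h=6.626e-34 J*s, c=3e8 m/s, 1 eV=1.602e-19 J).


E = hc / lambda
= (6.626e-34)(3e8) / (273.9e-9)
= 1.9878e-25 / 2.7390e-07
= 7.2574e-19 J
Converting to eV: 7.2574e-19 / 1.602e-19
= 4.5302 eV

4.5302


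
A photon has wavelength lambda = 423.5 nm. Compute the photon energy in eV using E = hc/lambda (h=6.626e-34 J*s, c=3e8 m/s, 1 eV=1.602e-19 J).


E = hc / lambda
= (6.626e-34)(3e8) / (423.5e-9)
= 1.9878e-25 / 4.2350e-07
= 4.6937e-19 J
Converting to eV: 4.6937e-19 / 1.602e-19
= 2.9299 eV

2.9299


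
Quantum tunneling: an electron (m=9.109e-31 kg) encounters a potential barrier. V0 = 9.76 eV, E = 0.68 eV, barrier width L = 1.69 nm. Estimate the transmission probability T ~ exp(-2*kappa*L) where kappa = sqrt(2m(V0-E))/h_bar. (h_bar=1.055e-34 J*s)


V0 - E = 9.08 eV = 1.4546e-18 J
kappa = sqrt(2 * m * (V0-E)) / h_bar
= sqrt(2 * 9.109e-31 * 1.4546e-18) / 1.055e-34
= 1.5430e+10 /m
2*kappa*L = 2 * 1.5430e+10 * 1.69e-9
= 52.1541
T = exp(-52.1541) = 2.237411e-23

2.237411e-23


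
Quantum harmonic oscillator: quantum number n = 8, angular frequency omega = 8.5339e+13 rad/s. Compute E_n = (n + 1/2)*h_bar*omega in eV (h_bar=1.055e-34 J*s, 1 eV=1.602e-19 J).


E = (n + 1/2) * h_bar * omega
= (8 + 0.5) * 1.055e-34 * 8.5339e+13
= 8.5 * 9.0033e-21
= 7.6528e-20 J
= 0.4777 eV

0.4777


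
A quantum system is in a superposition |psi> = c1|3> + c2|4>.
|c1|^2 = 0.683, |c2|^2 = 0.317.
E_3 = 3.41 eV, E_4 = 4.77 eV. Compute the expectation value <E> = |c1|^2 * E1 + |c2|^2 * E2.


<E> = |c1|^2 * E1 + |c2|^2 * E2
= 0.683 * 3.41 + 0.317 * 4.77
= 2.329 + 1.5121
= 3.8411 eV

3.8411


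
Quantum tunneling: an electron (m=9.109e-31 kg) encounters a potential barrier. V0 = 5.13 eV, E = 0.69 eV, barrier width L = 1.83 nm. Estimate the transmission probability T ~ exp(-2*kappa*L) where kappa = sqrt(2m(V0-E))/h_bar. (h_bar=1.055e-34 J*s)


V0 - E = 4.44 eV = 7.1129e-19 J
kappa = sqrt(2 * m * (V0-E)) / h_bar
= sqrt(2 * 9.109e-31 * 7.1129e-19) / 1.055e-34
= 1.0790e+10 /m
2*kappa*L = 2 * 1.0790e+10 * 1.83e-9
= 39.4913
T = exp(-39.4913) = 7.065373e-18

7.065373e-18


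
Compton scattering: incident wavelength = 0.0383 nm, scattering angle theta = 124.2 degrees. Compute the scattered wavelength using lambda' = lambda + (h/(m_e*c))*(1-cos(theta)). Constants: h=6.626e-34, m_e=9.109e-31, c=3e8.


Compton wavelength: h/(m_e*c) = 2.4247e-12 m
d_lambda = 2.4247e-12 * (1 - cos(124.2 deg))
= 2.4247e-12 * 1.562083
= 3.7876e-12 m = 0.003788 nm
lambda' = 0.0383 + 0.003788
= 0.042088 nm

0.042088


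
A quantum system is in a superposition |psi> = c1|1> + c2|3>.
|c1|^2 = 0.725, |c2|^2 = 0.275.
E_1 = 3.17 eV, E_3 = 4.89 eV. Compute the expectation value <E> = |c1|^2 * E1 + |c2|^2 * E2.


<E> = |c1|^2 * E1 + |c2|^2 * E2
= 0.725 * 3.17 + 0.275 * 4.89
= 2.2982 + 1.3448
= 3.643 eV

3.643


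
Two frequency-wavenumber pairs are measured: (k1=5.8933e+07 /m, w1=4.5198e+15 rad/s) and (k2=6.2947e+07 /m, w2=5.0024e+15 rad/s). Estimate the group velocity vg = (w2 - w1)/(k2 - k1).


vg = (w2 - w1) / (k2 - k1)
= (5.0024e+15 - 4.5198e+15) / (6.2947e+07 - 5.8933e+07)
= 4.8260e+14 / 4.0140e+06
= 1.2023e+08 m/s

1.2023e+08


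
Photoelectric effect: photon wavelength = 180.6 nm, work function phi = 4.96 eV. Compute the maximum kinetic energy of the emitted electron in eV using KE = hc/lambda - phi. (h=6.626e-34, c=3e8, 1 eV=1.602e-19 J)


E_photon = hc / lambda
= (6.626e-34)(3e8) / (180.6e-9)
= 1.1007e-18 J
= 6.8706 eV
KE = E_photon - phi
= 6.8706 - 4.96
= 1.9106 eV

1.9106


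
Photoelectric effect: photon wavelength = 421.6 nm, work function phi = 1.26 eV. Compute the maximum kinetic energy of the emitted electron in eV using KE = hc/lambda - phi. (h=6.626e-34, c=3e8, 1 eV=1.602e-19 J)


E_photon = hc / lambda
= (6.626e-34)(3e8) / (421.6e-9)
= 4.7149e-19 J
= 2.9431 eV
KE = E_photon - phi
= 2.9431 - 1.26
= 1.6831 eV

1.6831


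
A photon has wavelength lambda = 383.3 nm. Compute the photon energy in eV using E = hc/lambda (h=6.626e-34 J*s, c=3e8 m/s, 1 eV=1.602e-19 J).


E = hc / lambda
= (6.626e-34)(3e8) / (383.3e-9)
= 1.9878e-25 / 3.8330e-07
= 5.1860e-19 J
Converting to eV: 5.1860e-19 / 1.602e-19
= 3.2372 eV

3.2372


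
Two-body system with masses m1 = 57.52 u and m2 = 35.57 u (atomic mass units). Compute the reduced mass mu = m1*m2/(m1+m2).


mu = m1 * m2 / (m1 + m2)
= 57.52 * 35.57 / (57.52 + 35.57)
= 2045.9864 / 93.09
= 21.9786 u

21.9786


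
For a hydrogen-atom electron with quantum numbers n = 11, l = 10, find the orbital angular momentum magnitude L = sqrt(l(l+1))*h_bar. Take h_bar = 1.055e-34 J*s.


L = sqrt(l*(l+1)) * h_bar
= sqrt(10 * 11) * 1.055e-34
= sqrt(110) * 1.055e-34
= 10.4881 * 1.055e-34
= 1.1065e-33 J*s

1.1065e-33


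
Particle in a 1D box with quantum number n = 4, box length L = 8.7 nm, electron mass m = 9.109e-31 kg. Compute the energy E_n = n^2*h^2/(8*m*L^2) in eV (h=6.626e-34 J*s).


E = n^2 * h^2 / (8 * m * L^2)
= 4^2 * (6.626e-34)^2 / (8 * 9.109e-31 * (8.7e-9)^2)
= 16 * 4.3904e-67 / (8 * 9.109e-31 * 7.5690e-17)
= 1.2736e-20 J
= 0.0795 eV

0.0795


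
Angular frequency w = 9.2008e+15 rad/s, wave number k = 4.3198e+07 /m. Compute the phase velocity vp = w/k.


vp = w / k
= 9.2008e+15 / 4.3198e+07
= 2.1299e+08 m/s

2.1299e+08


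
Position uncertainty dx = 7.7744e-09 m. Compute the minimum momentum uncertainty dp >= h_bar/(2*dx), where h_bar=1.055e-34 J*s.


dp = h_bar / (2 * dx)
= 1.055e-34 / (2 * 7.7744e-09)
= 1.055e-34 / 1.5549e-08
= 6.7851e-27 kg*m/s

6.7851e-27


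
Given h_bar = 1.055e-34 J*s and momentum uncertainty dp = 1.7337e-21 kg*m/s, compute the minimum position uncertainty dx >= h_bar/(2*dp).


dx = h_bar / (2 * dp)
= 1.055e-34 / (2 * 1.7337e-21)
= 1.055e-34 / 3.4674e-21
= 3.0426e-14 m

3.0426e-14


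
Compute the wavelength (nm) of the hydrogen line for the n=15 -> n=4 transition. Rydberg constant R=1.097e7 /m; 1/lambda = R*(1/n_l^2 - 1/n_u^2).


1/lambda = R * (1/n_l^2 - 1/n_u^2)
= 1.097e7 * (1/4^2 - 1/15^2)
= 1.097e7 * (0.0625 - 0.004444)
= 1.097e7 * 0.058056
= 6.3687e+05 /m
lambda = 1 / 6.3687e+05 = 1570.1805 nm

1570.1805


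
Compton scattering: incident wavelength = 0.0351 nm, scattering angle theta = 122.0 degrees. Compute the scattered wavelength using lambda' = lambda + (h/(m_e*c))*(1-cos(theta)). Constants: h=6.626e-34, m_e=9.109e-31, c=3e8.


Compton wavelength: h/(m_e*c) = 2.4247e-12 m
d_lambda = 2.4247e-12 * (1 - cos(122.0 deg))
= 2.4247e-12 * 1.529919
= 3.7096e-12 m = 0.00371 nm
lambda' = 0.0351 + 0.00371
= 0.03881 nm

0.03881


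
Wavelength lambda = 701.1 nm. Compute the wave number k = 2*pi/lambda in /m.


k = 2 * pi / lambda
= 6.2832 / (701.1e-9)
= 6.2832 / 7.0110e-07
= 8.9619e+06 /m

8.9619e+06


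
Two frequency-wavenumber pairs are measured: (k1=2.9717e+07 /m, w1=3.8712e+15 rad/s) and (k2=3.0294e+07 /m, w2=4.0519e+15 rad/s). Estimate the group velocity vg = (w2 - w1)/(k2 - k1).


vg = (w2 - w1) / (k2 - k1)
= (4.0519e+15 - 3.8712e+15) / (3.0294e+07 - 2.9717e+07)
= 1.8070e+14 / 5.7700e+05
= 3.1317e+08 m/s

3.1317e+08


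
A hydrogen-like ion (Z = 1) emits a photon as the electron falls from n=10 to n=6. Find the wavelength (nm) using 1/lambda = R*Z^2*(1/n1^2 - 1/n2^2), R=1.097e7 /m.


1/lambda = R * Z^2 * (1/n1^2 - 1/n2^2)
= 1.097e7 * 1^2 * (1/6^2 - 1/10^2)
= 1.097e7 * 1 * (0.027778 - 0.01)
= 1.9502e+05 /m
lambda = 1 / 1.9502e+05
= 5127.6208 nm

5127.6208


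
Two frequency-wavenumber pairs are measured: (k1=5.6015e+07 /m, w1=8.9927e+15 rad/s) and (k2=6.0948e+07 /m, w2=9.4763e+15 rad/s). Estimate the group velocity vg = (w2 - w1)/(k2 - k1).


vg = (w2 - w1) / (k2 - k1)
= (9.4763e+15 - 8.9927e+15) / (6.0948e+07 - 5.6015e+07)
= 4.8360e+14 / 4.9330e+06
= 9.8034e+07 m/s

9.8034e+07


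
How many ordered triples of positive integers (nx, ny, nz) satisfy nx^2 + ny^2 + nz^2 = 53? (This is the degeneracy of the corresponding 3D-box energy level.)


Enumerate all (nx, ny, nz) with nx^2 + ny^2 + nz^2 = 53:
(1,4,6)
(1,6,4)
(4,1,6)
(4,6,1)
(6,1,4)
(6,4,1)
Total degeneracy = 6

6


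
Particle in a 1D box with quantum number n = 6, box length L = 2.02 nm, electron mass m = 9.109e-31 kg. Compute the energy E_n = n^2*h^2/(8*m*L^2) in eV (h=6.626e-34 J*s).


E = n^2 * h^2 / (8 * m * L^2)
= 6^2 * (6.626e-34)^2 / (8 * 9.109e-31 * (2.02e-9)^2)
= 36 * 4.3904e-67 / (8 * 9.109e-31 * 4.0804e-18)
= 5.3155e-19 J
= 3.318 eV

3.318


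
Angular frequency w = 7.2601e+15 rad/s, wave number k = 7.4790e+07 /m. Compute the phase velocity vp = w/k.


vp = w / k
= 7.2601e+15 / 7.4790e+07
= 9.7073e+07 m/s

9.7073e+07


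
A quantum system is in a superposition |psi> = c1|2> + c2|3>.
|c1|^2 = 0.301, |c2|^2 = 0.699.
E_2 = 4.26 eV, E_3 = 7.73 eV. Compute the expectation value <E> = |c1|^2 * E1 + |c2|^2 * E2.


<E> = |c1|^2 * E1 + |c2|^2 * E2
= 0.301 * 4.26 + 0.699 * 7.73
= 1.2823 + 5.4033
= 6.6855 eV

6.6855


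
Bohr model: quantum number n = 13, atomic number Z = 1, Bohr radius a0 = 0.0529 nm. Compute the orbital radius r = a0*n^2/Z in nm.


r = a0 * n^2 / Z
= 0.0529 * 13^2 / 1
= 0.0529 * 169 / 1
= 8.9401 nm

8.9401


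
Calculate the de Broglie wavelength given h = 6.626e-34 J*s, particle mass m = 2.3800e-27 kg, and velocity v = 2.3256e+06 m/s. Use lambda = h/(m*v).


lambda = h / (m * v)
= 6.626e-34 / (2.3800e-27 * 2.3256e+06)
= 6.626e-34 / 5.5349e-21
= 1.1971e-13 m

1.1971e-13


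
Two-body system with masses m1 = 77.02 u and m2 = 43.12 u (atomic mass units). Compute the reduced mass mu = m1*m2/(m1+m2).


mu = m1 * m2 / (m1 + m2)
= 77.02 * 43.12 / (77.02 + 43.12)
= 3321.1024 / 120.14
= 27.6436 u

27.6436


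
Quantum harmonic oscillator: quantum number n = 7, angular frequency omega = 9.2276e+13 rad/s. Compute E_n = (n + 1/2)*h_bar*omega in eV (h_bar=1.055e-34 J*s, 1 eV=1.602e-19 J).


E = (n + 1/2) * h_bar * omega
= (7 + 0.5) * 1.055e-34 * 9.2276e+13
= 7.5 * 9.7351e-21
= 7.3013e-20 J
= 0.4558 eV

0.4558


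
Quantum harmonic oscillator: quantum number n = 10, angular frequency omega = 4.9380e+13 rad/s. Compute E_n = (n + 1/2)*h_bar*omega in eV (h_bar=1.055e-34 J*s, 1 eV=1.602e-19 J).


E = (n + 1/2) * h_bar * omega
= (10 + 0.5) * 1.055e-34 * 4.9380e+13
= 10.5 * 5.2096e-21
= 5.4701e-20 J
= 0.3415 eV

0.3415


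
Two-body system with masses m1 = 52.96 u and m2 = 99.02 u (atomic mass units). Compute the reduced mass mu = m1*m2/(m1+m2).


mu = m1 * m2 / (m1 + m2)
= 52.96 * 99.02 / (52.96 + 99.02)
= 5244.0992 / 151.98
= 34.5052 u

34.5052


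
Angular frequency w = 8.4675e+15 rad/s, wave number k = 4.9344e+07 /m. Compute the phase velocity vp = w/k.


vp = w / k
= 8.4675e+15 / 4.9344e+07
= 1.7160e+08 m/s

1.7160e+08


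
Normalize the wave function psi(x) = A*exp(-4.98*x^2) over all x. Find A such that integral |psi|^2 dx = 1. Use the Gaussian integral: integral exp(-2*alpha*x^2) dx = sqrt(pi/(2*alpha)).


integral |psi|^2 dx = A^2 * sqrt(pi/(2*alpha)) = 1
A^2 = sqrt(2*alpha/pi)
= sqrt(2 * 4.98 / pi)
= 1.780552
A = sqrt(1.780552)
= 1.3344

1.3344


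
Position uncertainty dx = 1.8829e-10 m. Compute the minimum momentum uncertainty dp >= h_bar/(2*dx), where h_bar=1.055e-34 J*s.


dp = h_bar / (2 * dx)
= 1.055e-34 / (2 * 1.8829e-10)
= 1.055e-34 / 3.7658e-10
= 2.8015e-25 kg*m/s

2.8015e-25


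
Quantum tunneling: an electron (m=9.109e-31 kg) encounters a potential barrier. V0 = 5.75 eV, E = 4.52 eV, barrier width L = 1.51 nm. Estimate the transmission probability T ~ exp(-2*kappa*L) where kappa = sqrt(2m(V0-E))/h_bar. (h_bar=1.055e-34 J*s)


V0 - E = 1.23 eV = 1.9705e-19 J
kappa = sqrt(2 * m * (V0-E)) / h_bar
= sqrt(2 * 9.109e-31 * 1.9705e-19) / 1.055e-34
= 5.6791e+09 /m
2*kappa*L = 2 * 5.6791e+09 * 1.51e-9
= 17.151
T = exp(-17.151) = 3.559829e-08

3.559829e-08


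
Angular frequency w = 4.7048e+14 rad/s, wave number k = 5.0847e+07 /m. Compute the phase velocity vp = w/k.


vp = w / k
= 4.7048e+14 / 5.0847e+07
= 9.2529e+06 m/s

9.2529e+06


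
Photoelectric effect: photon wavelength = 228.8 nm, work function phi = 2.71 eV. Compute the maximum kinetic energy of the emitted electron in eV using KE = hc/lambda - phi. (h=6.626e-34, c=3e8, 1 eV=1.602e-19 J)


E_photon = hc / lambda
= (6.626e-34)(3e8) / (228.8e-9)
= 8.6879e-19 J
= 5.4232 eV
KE = E_photon - phi
= 5.4232 - 2.71
= 2.7132 eV

2.7132


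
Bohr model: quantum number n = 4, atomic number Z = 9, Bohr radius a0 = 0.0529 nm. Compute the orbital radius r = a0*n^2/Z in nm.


r = a0 * n^2 / Z
= 0.0529 * 4^2 / 9
= 0.0529 * 16 / 9
= 0.094 nm

0.094


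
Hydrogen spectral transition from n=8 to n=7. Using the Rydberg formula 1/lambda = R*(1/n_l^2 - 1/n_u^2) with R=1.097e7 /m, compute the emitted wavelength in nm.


1/lambda = R * (1/n_l^2 - 1/n_u^2)
= 1.097e7 * (1/7^2 - 1/8^2)
= 1.097e7 * (0.020408 - 0.015625)
= 1.097e7 * 0.004783
= 5.2471e+04 /m
lambda = 1 / 5.2471e+04 = 19058.0371 nm

19058.0371


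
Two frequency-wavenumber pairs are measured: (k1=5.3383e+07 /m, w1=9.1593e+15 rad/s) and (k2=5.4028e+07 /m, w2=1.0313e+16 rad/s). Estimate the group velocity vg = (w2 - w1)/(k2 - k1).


vg = (w2 - w1) / (k2 - k1)
= (1.0313e+16 - 9.1593e+15) / (5.4028e+07 - 5.3383e+07)
= 1.1537e+15 / 6.4500e+05
= 1.7887e+09 m/s

1.7887e+09


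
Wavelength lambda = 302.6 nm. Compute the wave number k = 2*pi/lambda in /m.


k = 2 * pi / lambda
= 6.2832 / (302.6e-9)
= 6.2832 / 3.0260e-07
= 2.0764e+07 /m

2.0764e+07


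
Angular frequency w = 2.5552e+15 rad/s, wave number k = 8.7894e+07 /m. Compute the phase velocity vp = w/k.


vp = w / k
= 2.5552e+15 / 8.7894e+07
= 2.9071e+07 m/s

2.9071e+07


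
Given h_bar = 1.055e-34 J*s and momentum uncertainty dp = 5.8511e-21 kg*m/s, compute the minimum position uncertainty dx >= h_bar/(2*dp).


dx = h_bar / (2 * dp)
= 1.055e-34 / (2 * 5.8511e-21)
= 1.055e-34 / 1.1702e-20
= 9.0154e-15 m

9.0154e-15


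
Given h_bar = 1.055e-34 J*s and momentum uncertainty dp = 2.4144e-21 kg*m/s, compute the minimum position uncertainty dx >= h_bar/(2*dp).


dx = h_bar / (2 * dp)
= 1.055e-34 / (2 * 2.4144e-21)
= 1.055e-34 / 4.8288e-21
= 2.1848e-14 m

2.1848e-14


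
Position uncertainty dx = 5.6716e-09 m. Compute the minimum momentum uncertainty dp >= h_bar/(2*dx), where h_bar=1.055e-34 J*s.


dp = h_bar / (2 * dx)
= 1.055e-34 / (2 * 5.6716e-09)
= 1.055e-34 / 1.1343e-08
= 9.3007e-27 kg*m/s

9.3007e-27


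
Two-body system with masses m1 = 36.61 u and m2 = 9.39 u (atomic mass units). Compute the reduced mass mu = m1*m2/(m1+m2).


mu = m1 * m2 / (m1 + m2)
= 36.61 * 9.39 / (36.61 + 9.39)
= 343.7679 / 46.0
= 7.4732 u

7.4732


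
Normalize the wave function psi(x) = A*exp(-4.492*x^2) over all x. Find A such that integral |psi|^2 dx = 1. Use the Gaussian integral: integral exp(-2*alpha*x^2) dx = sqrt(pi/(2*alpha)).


integral |psi|^2 dx = A^2 * sqrt(pi/(2*alpha)) = 1
A^2 = sqrt(2*alpha/pi)
= sqrt(2 * 4.492 / pi)
= 1.691064
A = sqrt(1.691064)
= 1.3004

1.3004


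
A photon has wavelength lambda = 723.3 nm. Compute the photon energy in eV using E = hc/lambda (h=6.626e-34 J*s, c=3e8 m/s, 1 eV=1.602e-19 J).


E = hc / lambda
= (6.626e-34)(3e8) / (723.3e-9)
= 1.9878e-25 / 7.2330e-07
= 2.7482e-19 J
Converting to eV: 2.7482e-19 / 1.602e-19
= 1.7155 eV

1.7155


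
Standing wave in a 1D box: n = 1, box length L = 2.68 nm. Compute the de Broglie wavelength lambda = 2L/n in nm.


lambda = 2L / n
= 2 * 2.68 / 1
= 5.36 / 1
= 5.36 nm

5.36


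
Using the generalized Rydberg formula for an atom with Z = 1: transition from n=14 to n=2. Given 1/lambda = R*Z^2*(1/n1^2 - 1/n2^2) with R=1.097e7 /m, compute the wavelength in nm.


1/lambda = R * Z^2 * (1/n1^2 - 1/n2^2)
= 1.097e7 * 1^2 * (1/2^2 - 1/14^2)
= 1.097e7 * 1 * (0.25 - 0.005102)
= 2.6865e+06 /m
lambda = 1 / 2.6865e+06
= 372.2273 nm

372.2273


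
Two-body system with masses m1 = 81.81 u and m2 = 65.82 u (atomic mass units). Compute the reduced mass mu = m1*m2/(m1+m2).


mu = m1 * m2 / (m1 + m2)
= 81.81 * 65.82 / (81.81 + 65.82)
= 5384.7342 / 147.63
= 36.4745 u

36.4745


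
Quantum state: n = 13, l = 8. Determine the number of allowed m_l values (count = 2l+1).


m_l ranges from -l to +l in integer steps
So m_l goes from -8 to +8
Count = 2l + 1 = 2*8 + 1
= 17

17


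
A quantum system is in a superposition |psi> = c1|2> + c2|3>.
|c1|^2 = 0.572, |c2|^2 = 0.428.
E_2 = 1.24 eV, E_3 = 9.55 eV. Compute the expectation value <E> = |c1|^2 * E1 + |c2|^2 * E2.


<E> = |c1|^2 * E1 + |c2|^2 * E2
= 0.572 * 1.24 + 0.428 * 9.55
= 0.7093 + 4.0874
= 4.7967 eV

4.7967


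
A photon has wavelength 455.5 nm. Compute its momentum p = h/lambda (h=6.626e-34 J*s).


p = h / lambda
= 6.626e-34 / (455.5e-9)
= 6.626e-34 / 4.5550e-07
= 1.4547e-27 kg*m/s

1.4547e-27


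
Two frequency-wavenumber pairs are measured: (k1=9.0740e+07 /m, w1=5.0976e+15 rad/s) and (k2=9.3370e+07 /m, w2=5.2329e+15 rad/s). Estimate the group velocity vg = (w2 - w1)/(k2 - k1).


vg = (w2 - w1) / (k2 - k1)
= (5.2329e+15 - 5.0976e+15) / (9.3370e+07 - 9.0740e+07)
= 1.3530e+14 / 2.6300e+06
= 5.1445e+07 m/s

5.1445e+07


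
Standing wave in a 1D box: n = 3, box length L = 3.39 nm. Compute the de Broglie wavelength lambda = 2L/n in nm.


lambda = 2L / n
= 2 * 3.39 / 3
= 6.78 / 3
= 2.26 nm

2.26


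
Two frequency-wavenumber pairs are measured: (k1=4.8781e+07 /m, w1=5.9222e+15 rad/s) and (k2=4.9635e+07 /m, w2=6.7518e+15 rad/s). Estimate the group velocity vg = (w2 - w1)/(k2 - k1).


vg = (w2 - w1) / (k2 - k1)
= (6.7518e+15 - 5.9222e+15) / (4.9635e+07 - 4.8781e+07)
= 8.2960e+14 / 8.5400e+05
= 9.7143e+08 m/s

9.7143e+08


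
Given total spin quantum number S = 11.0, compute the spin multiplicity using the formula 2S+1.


Spin multiplicity = 2S + 1
= 2 * 11.0 + 1
= 22.0 + 1
= 23

23


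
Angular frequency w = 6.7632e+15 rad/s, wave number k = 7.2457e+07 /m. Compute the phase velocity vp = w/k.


vp = w / k
= 6.7632e+15 / 7.2457e+07
= 9.3341e+07 m/s

9.3341e+07


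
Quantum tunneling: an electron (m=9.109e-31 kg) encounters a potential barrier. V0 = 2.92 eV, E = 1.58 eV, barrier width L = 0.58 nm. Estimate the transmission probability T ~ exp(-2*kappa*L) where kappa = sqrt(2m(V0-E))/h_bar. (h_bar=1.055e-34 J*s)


V0 - E = 1.34 eV = 2.1467e-19 J
kappa = sqrt(2 * m * (V0-E)) / h_bar
= sqrt(2 * 9.109e-31 * 2.1467e-19) / 1.055e-34
= 5.9276e+09 /m
2*kappa*L = 2 * 5.9276e+09 * 0.58e-9
= 6.8761
T = exp(-6.8761) = 1.032205e-03

1.032205e-03


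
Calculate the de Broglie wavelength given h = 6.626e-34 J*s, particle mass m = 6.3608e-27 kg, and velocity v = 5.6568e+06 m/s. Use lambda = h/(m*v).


lambda = h / (m * v)
= 6.626e-34 / (6.3608e-27 * 5.6568e+06)
= 6.626e-34 / 3.5982e-20
= 1.8415e-14 m

1.8415e-14


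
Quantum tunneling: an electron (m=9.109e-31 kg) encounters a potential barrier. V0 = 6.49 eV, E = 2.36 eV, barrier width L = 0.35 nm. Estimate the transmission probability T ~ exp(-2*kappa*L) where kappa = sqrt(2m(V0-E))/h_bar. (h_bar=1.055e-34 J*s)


V0 - E = 4.13 eV = 6.6163e-19 J
kappa = sqrt(2 * m * (V0-E)) / h_bar
= sqrt(2 * 9.109e-31 * 6.6163e-19) / 1.055e-34
= 1.0406e+10 /m
2*kappa*L = 2 * 1.0406e+10 * 0.35e-9
= 7.2845
T = exp(-7.2845) = 6.860628e-04

6.860628e-04


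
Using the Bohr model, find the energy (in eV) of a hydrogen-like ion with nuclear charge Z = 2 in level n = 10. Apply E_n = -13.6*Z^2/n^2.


E_n = -13.6 * Z^2 / n^2
= -13.6 * 2^2 / 10^2
= -13.6 * 4 / 100
= -0.544 eV

-0.544


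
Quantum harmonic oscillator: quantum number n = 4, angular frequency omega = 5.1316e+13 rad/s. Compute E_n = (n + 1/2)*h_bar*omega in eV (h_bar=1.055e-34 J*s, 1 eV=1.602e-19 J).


E = (n + 1/2) * h_bar * omega
= (4 + 0.5) * 1.055e-34 * 5.1316e+13
= 4.5 * 5.4138e-21
= 2.4362e-20 J
= 0.1521 eV

0.1521


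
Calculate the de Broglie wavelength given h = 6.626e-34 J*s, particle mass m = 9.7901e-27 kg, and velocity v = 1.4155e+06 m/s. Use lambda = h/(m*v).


lambda = h / (m * v)
= 6.626e-34 / (9.7901e-27 * 1.4155e+06)
= 6.626e-34 / 1.3858e-20
= 4.7814e-14 m

4.7814e-14


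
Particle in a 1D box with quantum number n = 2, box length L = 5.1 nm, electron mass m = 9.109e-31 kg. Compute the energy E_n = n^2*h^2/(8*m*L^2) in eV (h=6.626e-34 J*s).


E = n^2 * h^2 / (8 * m * L^2)
= 2^2 * (6.626e-34)^2 / (8 * 9.109e-31 * (5.1e-9)^2)
= 4 * 4.3904e-67 / (8 * 9.109e-31 * 2.6010e-17)
= 9.2653e-21 J
= 0.0578 eV

0.0578


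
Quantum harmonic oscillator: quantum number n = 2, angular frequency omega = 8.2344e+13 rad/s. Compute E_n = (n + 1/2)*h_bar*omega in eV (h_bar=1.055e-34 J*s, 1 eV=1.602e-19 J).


E = (n + 1/2) * h_bar * omega
= (2 + 0.5) * 1.055e-34 * 8.2344e+13
= 2.5 * 8.6873e-21
= 2.1718e-20 J
= 0.1356 eV

0.1356


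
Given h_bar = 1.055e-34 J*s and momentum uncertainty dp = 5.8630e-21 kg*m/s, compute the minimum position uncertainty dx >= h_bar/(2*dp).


dx = h_bar / (2 * dp)
= 1.055e-34 / (2 * 5.8630e-21)
= 1.055e-34 / 1.1726e-20
= 8.9971e-15 m

8.9971e-15


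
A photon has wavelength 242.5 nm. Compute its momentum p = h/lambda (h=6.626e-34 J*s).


p = h / lambda
= 6.626e-34 / (242.5e-9)
= 6.626e-34 / 2.4250e-07
= 2.7324e-27 kg*m/s

2.7324e-27


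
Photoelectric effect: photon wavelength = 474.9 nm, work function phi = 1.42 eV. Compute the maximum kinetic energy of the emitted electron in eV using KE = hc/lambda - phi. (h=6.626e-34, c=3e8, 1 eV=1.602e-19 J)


E_photon = hc / lambda
= (6.626e-34)(3e8) / (474.9e-9)
= 4.1857e-19 J
= 2.6128 eV
KE = E_photon - phi
= 2.6128 - 1.42
= 1.1928 eV

1.1928


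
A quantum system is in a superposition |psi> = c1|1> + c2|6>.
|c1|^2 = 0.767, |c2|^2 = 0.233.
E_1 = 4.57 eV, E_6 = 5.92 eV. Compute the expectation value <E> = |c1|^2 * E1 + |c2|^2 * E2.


<E> = |c1|^2 * E1 + |c2|^2 * E2
= 0.767 * 4.57 + 0.233 * 5.92
= 3.5052 + 1.3794
= 4.8846 eV

4.8846


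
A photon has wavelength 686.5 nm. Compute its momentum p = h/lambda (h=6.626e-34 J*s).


p = h / lambda
= 6.626e-34 / (686.5e-9)
= 6.626e-34 / 6.8650e-07
= 9.6519e-28 kg*m/s

9.6519e-28


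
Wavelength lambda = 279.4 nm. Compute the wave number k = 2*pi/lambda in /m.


k = 2 * pi / lambda
= 6.2832 / (279.4e-9)
= 6.2832 / 2.7940e-07
= 2.2488e+07 /m

2.2488e+07


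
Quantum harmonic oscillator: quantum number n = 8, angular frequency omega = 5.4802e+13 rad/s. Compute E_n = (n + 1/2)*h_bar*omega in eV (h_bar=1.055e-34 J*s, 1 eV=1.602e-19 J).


E = (n + 1/2) * h_bar * omega
= (8 + 0.5) * 1.055e-34 * 5.4802e+13
= 8.5 * 5.7816e-21
= 4.9144e-20 J
= 0.3068 eV

0.3068


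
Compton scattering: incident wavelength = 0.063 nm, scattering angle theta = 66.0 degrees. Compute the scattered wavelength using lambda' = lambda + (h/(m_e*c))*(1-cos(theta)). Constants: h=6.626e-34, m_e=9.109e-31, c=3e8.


Compton wavelength: h/(m_e*c) = 2.4247e-12 m
d_lambda = 2.4247e-12 * (1 - cos(66.0 deg))
= 2.4247e-12 * 0.593263
= 1.4385e-12 m = 0.001438 nm
lambda' = 0.063 + 0.001438
= 0.064438 nm

0.064438


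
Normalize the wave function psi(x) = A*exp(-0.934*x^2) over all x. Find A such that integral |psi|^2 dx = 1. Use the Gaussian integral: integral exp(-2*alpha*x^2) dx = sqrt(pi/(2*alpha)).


integral |psi|^2 dx = A^2 * sqrt(pi/(2*alpha)) = 1
A^2 = sqrt(2*alpha/pi)
= sqrt(2 * 0.934 / pi)
= 0.771105
A = sqrt(0.771105)
= 0.8781

0.8781


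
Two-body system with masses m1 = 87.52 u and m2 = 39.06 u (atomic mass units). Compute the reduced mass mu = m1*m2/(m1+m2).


mu = m1 * m2 / (m1 + m2)
= 87.52 * 39.06 / (87.52 + 39.06)
= 3418.5312 / 126.58
= 27.0069 u

27.0069


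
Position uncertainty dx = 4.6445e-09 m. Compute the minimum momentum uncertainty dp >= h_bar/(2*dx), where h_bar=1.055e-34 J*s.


dp = h_bar / (2 * dx)
= 1.055e-34 / (2 * 4.6445e-09)
= 1.055e-34 / 9.2890e-09
= 1.1358e-26 kg*m/s

1.1358e-26


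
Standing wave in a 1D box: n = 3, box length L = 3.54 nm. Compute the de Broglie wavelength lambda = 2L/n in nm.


lambda = 2L / n
= 2 * 3.54 / 3
= 7.08 / 3
= 2.36 nm

2.36


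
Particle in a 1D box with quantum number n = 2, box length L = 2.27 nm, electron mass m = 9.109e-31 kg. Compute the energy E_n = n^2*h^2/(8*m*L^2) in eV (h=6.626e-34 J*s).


E = n^2 * h^2 / (8 * m * L^2)
= 2^2 * (6.626e-34)^2 / (8 * 9.109e-31 * (2.27e-9)^2)
= 4 * 4.3904e-67 / (8 * 9.109e-31 * 5.1529e-18)
= 4.6768e-20 J
= 0.2919 eV

0.2919


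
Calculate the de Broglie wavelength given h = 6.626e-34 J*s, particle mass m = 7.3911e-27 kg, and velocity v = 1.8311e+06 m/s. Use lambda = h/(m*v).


lambda = h / (m * v)
= 6.626e-34 / (7.3911e-27 * 1.8311e+06)
= 6.626e-34 / 1.3534e-20
= 4.8959e-14 m

4.8959e-14


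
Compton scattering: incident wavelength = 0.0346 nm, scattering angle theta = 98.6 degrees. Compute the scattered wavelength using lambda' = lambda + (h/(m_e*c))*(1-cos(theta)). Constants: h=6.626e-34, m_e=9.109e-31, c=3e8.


Compton wavelength: h/(m_e*c) = 2.4247e-12 m
d_lambda = 2.4247e-12 * (1 - cos(98.6 deg))
= 2.4247e-12 * 1.149535
= 2.7873e-12 m = 0.002787 nm
lambda' = 0.0346 + 0.002787
= 0.037387 nm

0.037387


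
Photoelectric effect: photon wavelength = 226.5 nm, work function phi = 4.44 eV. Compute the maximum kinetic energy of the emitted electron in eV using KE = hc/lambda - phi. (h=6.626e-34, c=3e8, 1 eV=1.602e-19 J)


E_photon = hc / lambda
= (6.626e-34)(3e8) / (226.5e-9)
= 8.7762e-19 J
= 5.4783 eV
KE = E_photon - phi
= 5.4783 - 4.44
= 1.0383 eV

1.0383


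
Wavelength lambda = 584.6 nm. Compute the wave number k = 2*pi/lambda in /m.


k = 2 * pi / lambda
= 6.2832 / (584.6e-9)
= 6.2832 / 5.8460e-07
= 1.0748e+07 /m

1.0748e+07


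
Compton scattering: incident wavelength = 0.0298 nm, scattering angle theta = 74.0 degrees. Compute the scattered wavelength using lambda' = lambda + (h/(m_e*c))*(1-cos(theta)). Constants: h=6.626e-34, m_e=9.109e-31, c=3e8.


Compton wavelength: h/(m_e*c) = 2.4247e-12 m
d_lambda = 2.4247e-12 * (1 - cos(74.0 deg))
= 2.4247e-12 * 0.724363
= 1.7564e-12 m = 0.001756 nm
lambda' = 0.0298 + 0.001756
= 0.031556 nm

0.031556


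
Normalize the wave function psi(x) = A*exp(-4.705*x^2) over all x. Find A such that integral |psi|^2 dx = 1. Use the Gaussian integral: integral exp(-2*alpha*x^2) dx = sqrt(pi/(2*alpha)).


integral |psi|^2 dx = A^2 * sqrt(pi/(2*alpha)) = 1
A^2 = sqrt(2*alpha/pi)
= sqrt(2 * 4.705 / pi)
= 1.730692
A = sqrt(1.730692)
= 1.3156

1.3156


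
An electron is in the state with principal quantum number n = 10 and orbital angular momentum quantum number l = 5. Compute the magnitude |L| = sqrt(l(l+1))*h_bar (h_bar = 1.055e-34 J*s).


L = sqrt(l*(l+1)) * h_bar
= sqrt(5 * 6) * 1.055e-34
= sqrt(30) * 1.055e-34
= 5.4772 * 1.055e-34
= 5.7785e-34 J*s

5.7785e-34


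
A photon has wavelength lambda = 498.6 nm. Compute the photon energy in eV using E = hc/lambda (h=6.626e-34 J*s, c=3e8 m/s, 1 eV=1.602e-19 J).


E = hc / lambda
= (6.626e-34)(3e8) / (498.6e-9)
= 1.9878e-25 / 4.9860e-07
= 3.9868e-19 J
Converting to eV: 3.9868e-19 / 1.602e-19
= 2.4886 eV

2.4886


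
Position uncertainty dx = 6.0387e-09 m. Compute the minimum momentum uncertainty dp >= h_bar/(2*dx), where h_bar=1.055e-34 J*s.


dp = h_bar / (2 * dx)
= 1.055e-34 / (2 * 6.0387e-09)
= 1.055e-34 / 1.2077e-08
= 8.7353e-27 kg*m/s

8.7353e-27


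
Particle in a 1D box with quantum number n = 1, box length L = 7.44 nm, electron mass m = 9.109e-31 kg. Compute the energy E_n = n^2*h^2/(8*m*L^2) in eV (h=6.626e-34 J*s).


E = n^2 * h^2 / (8 * m * L^2)
= 1^2 * (6.626e-34)^2 / (8 * 9.109e-31 * (7.44e-9)^2)
= 1 * 4.3904e-67 / (8 * 9.109e-31 * 5.5354e-17)
= 1.0884e-21 J
= 0.0068 eV

0.0068


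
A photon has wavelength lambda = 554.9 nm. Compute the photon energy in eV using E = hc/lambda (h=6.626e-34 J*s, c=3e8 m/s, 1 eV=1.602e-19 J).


E = hc / lambda
= (6.626e-34)(3e8) / (554.9e-9)
= 1.9878e-25 / 5.5490e-07
= 3.5823e-19 J
Converting to eV: 3.5823e-19 / 1.602e-19
= 2.2361 eV

2.2361


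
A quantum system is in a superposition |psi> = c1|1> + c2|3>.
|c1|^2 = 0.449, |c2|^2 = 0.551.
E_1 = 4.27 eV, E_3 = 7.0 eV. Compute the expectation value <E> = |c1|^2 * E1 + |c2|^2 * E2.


<E> = |c1|^2 * E1 + |c2|^2 * E2
= 0.449 * 4.27 + 0.551 * 7.0
= 1.9172 + 3.857
= 5.7742 eV

5.7742


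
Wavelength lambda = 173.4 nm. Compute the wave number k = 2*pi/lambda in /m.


k = 2 * pi / lambda
= 6.2832 / (173.4e-9)
= 6.2832 / 1.7340e-07
= 3.6235e+07 /m

3.6235e+07


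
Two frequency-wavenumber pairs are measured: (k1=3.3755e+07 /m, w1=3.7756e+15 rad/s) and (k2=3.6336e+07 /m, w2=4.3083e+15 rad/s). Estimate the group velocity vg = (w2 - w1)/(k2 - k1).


vg = (w2 - w1) / (k2 - k1)
= (4.3083e+15 - 3.7756e+15) / (3.6336e+07 - 3.3755e+07)
= 5.3270e+14 / 2.5810e+06
= 2.0639e+08 m/s

2.0639e+08


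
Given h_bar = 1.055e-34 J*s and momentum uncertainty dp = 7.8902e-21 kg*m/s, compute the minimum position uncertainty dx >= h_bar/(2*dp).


dx = h_bar / (2 * dp)
= 1.055e-34 / (2 * 7.8902e-21)
= 1.055e-34 / 1.5780e-20
= 6.6855e-15 m

6.6855e-15


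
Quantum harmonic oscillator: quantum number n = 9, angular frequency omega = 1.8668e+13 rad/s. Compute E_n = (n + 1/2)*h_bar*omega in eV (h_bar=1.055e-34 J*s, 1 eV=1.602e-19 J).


E = (n + 1/2) * h_bar * omega
= (9 + 0.5) * 1.055e-34 * 1.8668e+13
= 9.5 * 1.9695e-21
= 1.8710e-20 J
= 0.1168 eV

0.1168


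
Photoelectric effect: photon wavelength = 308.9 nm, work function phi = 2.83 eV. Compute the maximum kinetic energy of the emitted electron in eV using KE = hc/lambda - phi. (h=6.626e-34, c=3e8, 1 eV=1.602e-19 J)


E_photon = hc / lambda
= (6.626e-34)(3e8) / (308.9e-9)
= 6.4351e-19 J
= 4.0169 eV
KE = E_photon - phi
= 4.0169 - 2.83
= 1.1869 eV

1.1869


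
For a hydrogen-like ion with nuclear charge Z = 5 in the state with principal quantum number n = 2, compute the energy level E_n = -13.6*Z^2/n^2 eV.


E_n = -13.6 * Z^2 / n^2
= -13.6 * 5^2 / 2^2
= -13.6 * 25 / 4
= -85.0 eV

-85.0


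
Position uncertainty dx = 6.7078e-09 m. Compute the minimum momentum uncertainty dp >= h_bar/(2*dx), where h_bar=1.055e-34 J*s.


dp = h_bar / (2 * dx)
= 1.055e-34 / (2 * 6.7078e-09)
= 1.055e-34 / 1.3416e-08
= 7.8640e-27 kg*m/s

7.8640e-27


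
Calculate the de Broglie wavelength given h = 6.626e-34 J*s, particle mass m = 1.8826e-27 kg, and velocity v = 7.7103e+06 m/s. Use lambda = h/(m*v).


lambda = h / (m * v)
= 6.626e-34 / (1.8826e-27 * 7.7103e+06)
= 6.626e-34 / 1.4515e-20
= 4.5648e-14 m

4.5648e-14


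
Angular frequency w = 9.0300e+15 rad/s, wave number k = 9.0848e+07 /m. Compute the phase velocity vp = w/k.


vp = w / k
= 9.0300e+15 / 9.0848e+07
= 9.9397e+07 m/s

9.9397e+07


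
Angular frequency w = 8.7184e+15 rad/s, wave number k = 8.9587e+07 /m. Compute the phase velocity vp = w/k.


vp = w / k
= 8.7184e+15 / 8.9587e+07
= 9.7318e+07 m/s

9.7318e+07


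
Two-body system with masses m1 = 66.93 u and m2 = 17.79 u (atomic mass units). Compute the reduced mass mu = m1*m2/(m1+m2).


mu = m1 * m2 / (m1 + m2)
= 66.93 * 17.79 / (66.93 + 17.79)
= 1190.6847 / 84.72
= 14.0544 u

14.0544


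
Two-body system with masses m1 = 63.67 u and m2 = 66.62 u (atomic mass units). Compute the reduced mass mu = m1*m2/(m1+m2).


mu = m1 * m2 / (m1 + m2)
= 63.67 * 66.62 / (63.67 + 66.62)
= 4241.6954 / 130.29
= 32.5558 u

32.5558


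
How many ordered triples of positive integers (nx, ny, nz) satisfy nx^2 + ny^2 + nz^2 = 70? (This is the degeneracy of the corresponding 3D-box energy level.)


Enumerate all (nx, ny, nz) with nx^2 + ny^2 + nz^2 = 70:
(3,5,6)
(3,6,5)
(5,3,6)
(5,6,3)
(6,3,5)
(6,5,3)
Total degeneracy = 6

6


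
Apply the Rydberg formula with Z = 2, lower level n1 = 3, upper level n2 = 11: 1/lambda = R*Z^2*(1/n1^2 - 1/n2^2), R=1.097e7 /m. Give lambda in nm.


1/lambda = R * Z^2 * (1/n1^2 - 1/n2^2)
= 1.097e7 * 2^2 * (1/3^2 - 1/11^2)
= 1.097e7 * 4 * (0.111111 - 0.008264)
= 4.5129e+06 /m
lambda = 1 / 4.5129e+06
= 221.5865 nm

221.5865


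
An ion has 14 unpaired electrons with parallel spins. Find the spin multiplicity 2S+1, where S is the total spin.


Total spin S = N * (1/2) = 14 * 0.5 = 7.0
Spin multiplicity = 2S + 1
= 2 * 7.0 + 1
= 15

15


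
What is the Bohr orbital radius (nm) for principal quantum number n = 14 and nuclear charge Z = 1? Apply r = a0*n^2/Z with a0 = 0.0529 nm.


r = a0 * n^2 / Z
= 0.0529 * 14^2 / 1
= 0.0529 * 196 / 1
= 10.3684 nm

10.3684


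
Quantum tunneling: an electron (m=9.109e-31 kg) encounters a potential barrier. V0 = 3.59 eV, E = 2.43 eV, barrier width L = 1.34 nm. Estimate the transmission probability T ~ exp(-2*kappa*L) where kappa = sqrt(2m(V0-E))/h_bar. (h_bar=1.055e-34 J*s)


V0 - E = 1.16 eV = 1.8583e-19 J
kappa = sqrt(2 * m * (V0-E)) / h_bar
= sqrt(2 * 9.109e-31 * 1.8583e-19) / 1.055e-34
= 5.5152e+09 /m
2*kappa*L = 2 * 5.5152e+09 * 1.34e-9
= 14.7806
T = exp(-14.7806) = 3.809378e-07

3.809378e-07


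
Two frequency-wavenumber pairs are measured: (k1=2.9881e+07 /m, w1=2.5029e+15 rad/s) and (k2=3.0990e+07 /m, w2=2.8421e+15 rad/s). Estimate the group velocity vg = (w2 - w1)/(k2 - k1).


vg = (w2 - w1) / (k2 - k1)
= (2.8421e+15 - 2.5029e+15) / (3.0990e+07 - 2.9881e+07)
= 3.3920e+14 / 1.1090e+06
= 3.0586e+08 m/s

3.0586e+08


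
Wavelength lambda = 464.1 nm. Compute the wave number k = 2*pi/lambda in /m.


k = 2 * pi / lambda
= 6.2832 / (464.1e-9)
= 6.2832 / 4.6410e-07
= 1.3538e+07 /m

1.3538e+07


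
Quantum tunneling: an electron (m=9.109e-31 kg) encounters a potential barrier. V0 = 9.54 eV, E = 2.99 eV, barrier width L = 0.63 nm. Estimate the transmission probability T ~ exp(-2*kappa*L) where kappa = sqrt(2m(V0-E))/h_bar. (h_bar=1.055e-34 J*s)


V0 - E = 6.55 eV = 1.0493e-18 J
kappa = sqrt(2 * m * (V0-E)) / h_bar
= sqrt(2 * 9.109e-31 * 1.0493e-18) / 1.055e-34
= 1.3105e+10 /m
2*kappa*L = 2 * 1.3105e+10 * 0.63e-9
= 16.5128
T = exp(-16.5128) = 6.738890e-08

6.738890e-08


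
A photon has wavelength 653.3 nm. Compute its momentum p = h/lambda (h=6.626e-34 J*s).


p = h / lambda
= 6.626e-34 / (653.3e-9)
= 6.626e-34 / 6.5330e-07
= 1.0142e-27 kg*m/s

1.0142e-27


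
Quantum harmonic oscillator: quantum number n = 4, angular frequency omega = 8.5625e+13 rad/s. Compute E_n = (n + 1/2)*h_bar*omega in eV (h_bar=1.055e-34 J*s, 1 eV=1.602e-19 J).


E = (n + 1/2) * h_bar * omega
= (4 + 0.5) * 1.055e-34 * 8.5625e+13
= 4.5 * 9.0334e-21
= 4.0650e-20 J
= 0.2537 eV

0.2537


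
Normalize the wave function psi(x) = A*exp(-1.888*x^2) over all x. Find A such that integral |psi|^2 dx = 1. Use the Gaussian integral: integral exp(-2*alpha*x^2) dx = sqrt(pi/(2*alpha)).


integral |psi|^2 dx = A^2 * sqrt(pi/(2*alpha)) = 1
A^2 = sqrt(2*alpha/pi)
= sqrt(2 * 1.888 / pi)
= 1.096329
A = sqrt(1.096329)
= 1.0471

1.0471


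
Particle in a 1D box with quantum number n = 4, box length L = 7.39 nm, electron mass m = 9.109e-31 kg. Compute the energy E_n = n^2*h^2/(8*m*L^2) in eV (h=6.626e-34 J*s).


E = n^2 * h^2 / (8 * m * L^2)
= 4^2 * (6.626e-34)^2 / (8 * 9.109e-31 * (7.39e-9)^2)
= 16 * 4.3904e-67 / (8 * 9.109e-31 * 5.4612e-17)
= 1.7651e-20 J
= 0.1102 eV

0.1102


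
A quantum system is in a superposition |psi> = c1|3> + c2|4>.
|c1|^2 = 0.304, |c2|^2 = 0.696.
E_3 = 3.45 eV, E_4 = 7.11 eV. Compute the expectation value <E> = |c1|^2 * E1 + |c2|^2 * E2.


<E> = |c1|^2 * E1 + |c2|^2 * E2
= 0.304 * 3.45 + 0.696 * 7.11
= 1.0488 + 4.9486
= 5.9974 eV

5.9974


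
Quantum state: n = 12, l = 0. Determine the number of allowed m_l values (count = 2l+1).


m_l ranges from -l to +l in integer steps
So m_l goes from -0 to +0
Count = 2l + 1 = 2*0 + 1
= 1

1


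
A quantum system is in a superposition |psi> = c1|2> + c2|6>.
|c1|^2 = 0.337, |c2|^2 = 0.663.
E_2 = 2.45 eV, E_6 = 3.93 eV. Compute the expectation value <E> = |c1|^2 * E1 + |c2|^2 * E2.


<E> = |c1|^2 * E1 + |c2|^2 * E2
= 0.337 * 2.45 + 0.663 * 3.93
= 0.8257 + 2.6056
= 3.4312 eV

3.4312


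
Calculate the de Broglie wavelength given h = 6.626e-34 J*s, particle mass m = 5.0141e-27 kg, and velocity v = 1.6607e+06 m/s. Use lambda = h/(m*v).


lambda = h / (m * v)
= 6.626e-34 / (5.0141e-27 * 1.6607e+06)
= 6.626e-34 / 8.3269e-21
= 7.9573e-14 m

7.9573e-14


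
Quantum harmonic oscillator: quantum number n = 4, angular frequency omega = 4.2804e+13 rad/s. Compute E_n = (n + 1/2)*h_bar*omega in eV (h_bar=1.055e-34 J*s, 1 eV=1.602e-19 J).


E = (n + 1/2) * h_bar * omega
= (4 + 0.5) * 1.055e-34 * 4.2804e+13
= 4.5 * 4.5158e-21
= 2.0321e-20 J
= 0.1268 eV

0.1268


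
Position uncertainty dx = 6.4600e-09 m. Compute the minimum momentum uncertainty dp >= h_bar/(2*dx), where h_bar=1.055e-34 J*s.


dp = h_bar / (2 * dx)
= 1.055e-34 / (2 * 6.4600e-09)
= 1.055e-34 / 1.2920e-08
= 8.1656e-27 kg*m/s

8.1656e-27


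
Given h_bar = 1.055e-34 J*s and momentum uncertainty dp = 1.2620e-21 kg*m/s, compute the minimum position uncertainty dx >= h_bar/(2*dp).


dx = h_bar / (2 * dp)
= 1.055e-34 / (2 * 1.2620e-21)
= 1.055e-34 / 2.5240e-21
= 4.1799e-14 m

4.1799e-14


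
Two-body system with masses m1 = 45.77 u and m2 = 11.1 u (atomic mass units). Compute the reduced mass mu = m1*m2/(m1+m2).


mu = m1 * m2 / (m1 + m2)
= 45.77 * 11.1 / (45.77 + 11.1)
= 508.047 / 56.87
= 8.9335 u

8.9335


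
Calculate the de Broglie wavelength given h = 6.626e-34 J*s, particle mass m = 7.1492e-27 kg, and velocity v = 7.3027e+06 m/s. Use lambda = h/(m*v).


lambda = h / (m * v)
= 6.626e-34 / (7.1492e-27 * 7.3027e+06)
= 6.626e-34 / 5.2208e-20
= 1.2691e-14 m

1.2691e-14
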